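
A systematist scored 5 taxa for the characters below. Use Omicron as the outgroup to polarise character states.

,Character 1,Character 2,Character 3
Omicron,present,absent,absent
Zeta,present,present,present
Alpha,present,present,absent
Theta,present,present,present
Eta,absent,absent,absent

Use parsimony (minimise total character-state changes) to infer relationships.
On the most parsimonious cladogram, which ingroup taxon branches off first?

Eta

Character polarity is set by the outgroup: the derived state is whichever differs from the outgroup's state, so for Character 1 the derived state is 'absent', and for the remaining characters it is 'present'.
Character 1 (derived state 'absent') is unique to Eta (autapomorphy; uninformative for grouping).
Character 2 (derived state 'present') is shared by Alpha, Theta, and Zeta — a synapomorphy uniting that clade.
Only Theta and Zeta show the derived state 'present' for Character 3, supporting them as a clade.
Most parsimonious ingroup topology: (((Zeta,Theta),Alpha),Eta).
Eta is sister to the clade containing all other ingroup taxa, so it is the earliest-diverging (most basal) ingroup lineage.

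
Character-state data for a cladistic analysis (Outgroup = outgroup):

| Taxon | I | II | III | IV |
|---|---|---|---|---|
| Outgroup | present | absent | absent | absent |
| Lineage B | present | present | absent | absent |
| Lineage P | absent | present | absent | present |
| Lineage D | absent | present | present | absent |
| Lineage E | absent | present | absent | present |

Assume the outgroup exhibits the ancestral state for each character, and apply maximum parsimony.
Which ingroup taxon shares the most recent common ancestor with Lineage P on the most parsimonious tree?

Character polarity is set by the outgroup: the derived state is whichever differs from the outgroup's state, so for I the derived state is 'absent', and for the remaining characters it is 'present'.
Only Lineage D, Lineage E, and Lineage P show the derived state 'absent' for I, supporting them as a clade.
All ingroup taxa share the derived state 'present' for II; it defines the ingroup but does not resolve relationships within it.
III: derived state 'present' in Lineage D only — an autapomorphy, so it tells us nothing about relationships among taxa.
Only Lineage E and Lineage P show the derived state 'present' for IV, supporting them as a clade.
Most parsimonious ingroup topology: (Lineage B,((Lineage P,Lineage E),Lineage D)).
Lineage P and Lineage E form a cherry on this tree, so they are sister taxa.

Lineage E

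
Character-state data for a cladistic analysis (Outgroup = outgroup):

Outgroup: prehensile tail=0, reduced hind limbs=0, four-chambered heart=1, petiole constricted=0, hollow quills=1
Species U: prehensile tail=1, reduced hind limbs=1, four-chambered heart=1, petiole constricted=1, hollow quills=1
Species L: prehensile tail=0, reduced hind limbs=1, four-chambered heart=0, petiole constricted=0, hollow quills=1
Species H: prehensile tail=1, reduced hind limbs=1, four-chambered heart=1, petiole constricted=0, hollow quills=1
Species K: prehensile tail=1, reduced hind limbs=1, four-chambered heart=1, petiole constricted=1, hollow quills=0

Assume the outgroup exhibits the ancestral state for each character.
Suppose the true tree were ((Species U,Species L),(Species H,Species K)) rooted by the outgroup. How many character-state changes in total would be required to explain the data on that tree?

Map each character onto ((Species U,Species L),(Species H,Species K)) (rooted by Outgroup) and count the minimum state changes it requires (Fitch parsimony):
prehensile tail: 2; reduced hind limbs: 1; four-chambered heart: 1; petiole constricted: 2; hollow quills: 1.
Total tree length = 7.

7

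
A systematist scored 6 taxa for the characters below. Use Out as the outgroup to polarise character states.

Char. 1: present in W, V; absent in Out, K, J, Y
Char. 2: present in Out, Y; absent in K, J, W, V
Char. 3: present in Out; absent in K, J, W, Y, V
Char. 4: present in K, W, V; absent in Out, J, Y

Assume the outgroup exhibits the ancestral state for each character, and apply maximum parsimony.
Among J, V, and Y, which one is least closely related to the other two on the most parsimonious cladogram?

Y

Character polarity is set by the outgroup: the derived state is whichever differs from the outgroup's state, so for Char. 2, Char. 3 the derived state is 'absent', and for the remaining characters it is 'present'.
Only V and W show the derived state 'present' for Char. 1, supporting them as a clade.
Char. 2 (derived state 'absent') is shared by J, K, V, and W — a synapomorphy uniting that clade.
All ingroup taxa share the derived state 'absent' for Char. 3; it defines the ingroup but does not resolve relationships within it.
Only K, V, and W show the derived state 'present' for Char. 4, supporting them as a clade.
Most parsimonious ingroup topology: (((K,(W,V)),J),Y).
V and J share a more recent common ancestor with each other than either does with Y, so Y is the least closely related of the three.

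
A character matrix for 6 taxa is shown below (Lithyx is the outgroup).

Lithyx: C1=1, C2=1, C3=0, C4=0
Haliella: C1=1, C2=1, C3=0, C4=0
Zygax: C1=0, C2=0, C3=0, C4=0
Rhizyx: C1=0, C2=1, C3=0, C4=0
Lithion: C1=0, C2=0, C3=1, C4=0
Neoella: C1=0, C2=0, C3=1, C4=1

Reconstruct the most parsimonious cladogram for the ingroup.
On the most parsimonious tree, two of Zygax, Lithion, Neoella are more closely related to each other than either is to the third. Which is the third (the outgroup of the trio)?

Zygax

Character polarity is set by the outgroup: the derived state is whichever differs from the outgroup's state, so for C1, C2 the derived state is '0', and for the remaining characters it is '1'.
Only Lithion, Neoella, Rhizyx, and Zygax show the derived state '0' for C1, supporting them as a clade.
C2 (derived state '0') is shared by Lithion, Neoella, and Zygax — a synapomorphy uniting that clade.
Only Lithion and Neoella show the derived state '1' for C3, supporting them as a clade.
C4: derived state '1' in Neoella only — an autapomorphy, so it tells us nothing about relationships among taxa.
Most parsimonious ingroup topology: (Haliella,((Zygax,(Lithion,Neoella)),Rhizyx)).
Neoella and Lithion share a more recent common ancestor with each other than either does with Zygax, so Zygax is the least closely related of the three.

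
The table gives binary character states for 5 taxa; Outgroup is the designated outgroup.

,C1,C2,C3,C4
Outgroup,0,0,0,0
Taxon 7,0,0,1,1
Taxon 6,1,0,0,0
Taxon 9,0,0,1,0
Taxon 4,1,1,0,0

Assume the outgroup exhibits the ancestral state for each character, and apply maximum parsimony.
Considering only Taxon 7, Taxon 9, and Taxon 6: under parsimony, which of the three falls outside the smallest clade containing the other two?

The outgroup has state '0' for every character, so '1' is the derived state throughout.
Only Taxon 4 and Taxon 6 show the derived state '1' for C1, supporting them as a clade.
C2 (derived state '1') is unique to Taxon 4 (autapomorphy; uninformative for grouping).
C3 (derived state '1') is shared by Taxon 7 and Taxon 9 — a synapomorphy uniting that clade.
C4 (derived state '1') is unique to Taxon 7 (autapomorphy; uninformative for grouping).
Most parsimonious ingroup topology: ((Taxon 7,Taxon 9),(Taxon 6,Taxon 4)).
Taxon 7 and Taxon 9 share a more recent common ancestor with each other than either does with Taxon 6, so Taxon 6 is the least closely related of the three.

Taxon 6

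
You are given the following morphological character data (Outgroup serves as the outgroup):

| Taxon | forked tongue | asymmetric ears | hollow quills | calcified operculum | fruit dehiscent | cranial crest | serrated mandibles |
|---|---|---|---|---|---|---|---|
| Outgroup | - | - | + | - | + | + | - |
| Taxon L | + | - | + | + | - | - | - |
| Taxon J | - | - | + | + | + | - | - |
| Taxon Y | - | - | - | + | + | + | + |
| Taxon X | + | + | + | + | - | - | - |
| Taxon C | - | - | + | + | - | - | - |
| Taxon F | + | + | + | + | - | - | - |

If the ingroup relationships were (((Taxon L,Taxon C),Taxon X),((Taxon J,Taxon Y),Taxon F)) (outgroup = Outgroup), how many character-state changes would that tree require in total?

12

Map each character onto (((Taxon L,Taxon C),Taxon X),((Taxon J,Taxon Y),Taxon F)) (rooted by Outgroup) and count the minimum state changes it requires (Fitch parsimony):
forked tongue: 3; asymmetric ears: 2; hollow quills: 1; calcified operculum: 1; fruit dehiscent: 2; cranial crest: 2; serrated mandibles: 1.
Total tree length = 12.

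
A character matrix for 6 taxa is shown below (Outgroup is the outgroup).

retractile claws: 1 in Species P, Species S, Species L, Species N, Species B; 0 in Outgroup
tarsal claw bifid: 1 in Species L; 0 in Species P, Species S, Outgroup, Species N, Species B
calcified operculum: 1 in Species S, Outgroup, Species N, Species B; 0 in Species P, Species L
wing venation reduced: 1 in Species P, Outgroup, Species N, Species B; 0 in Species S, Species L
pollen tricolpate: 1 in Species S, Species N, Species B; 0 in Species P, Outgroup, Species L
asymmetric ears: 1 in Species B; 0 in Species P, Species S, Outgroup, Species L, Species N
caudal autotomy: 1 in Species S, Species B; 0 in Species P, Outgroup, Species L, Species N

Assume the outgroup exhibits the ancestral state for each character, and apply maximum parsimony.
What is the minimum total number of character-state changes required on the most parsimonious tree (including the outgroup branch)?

8

Character polarity is set by the outgroup: the derived state is whichever differs from the outgroup's state, so for calcified operculum, wing venation reduced the derived state is '0', and for the remaining characters it is '1'.
retractile claws (derived state '1') is shared by all ingroup taxa — unites the whole ingroup.
tarsal claw bifid: derived state '1' in Species L only — an autapomorphy, so it tells us nothing about relationships among taxa.
calcified operculum (derived state '0') is shared by Species L and Species P — a synapomorphy uniting that clade.
wing venation reduced (state '0') occurs in Species L and Species S but conflicts with the nesting implied by the other characters — most parsimoniously interpreted as homoplasy.
Only Species B, Species N, and Species S show the derived state '1' for pollen tricolpate, supporting them as a clade.
asymmetric ears (derived state '1') is unique to Species B (autapomorphy; uninformative for grouping).
Only Species B and Species S show the derived state '1' for caudal autotomy, supporting them as a clade.
Most parsimonious ingroup topology: ((Species P,Species L),(Species N,(Species B,Species S))).
Changes per character on this tree: retractile claws: 1; tarsal claw bifid: 1; calcified operculum: 1; wing venation reduced: 2; pollen tricolpate: 1; asymmetric ears: 1; caudal autotomy: 1.
Total = 8.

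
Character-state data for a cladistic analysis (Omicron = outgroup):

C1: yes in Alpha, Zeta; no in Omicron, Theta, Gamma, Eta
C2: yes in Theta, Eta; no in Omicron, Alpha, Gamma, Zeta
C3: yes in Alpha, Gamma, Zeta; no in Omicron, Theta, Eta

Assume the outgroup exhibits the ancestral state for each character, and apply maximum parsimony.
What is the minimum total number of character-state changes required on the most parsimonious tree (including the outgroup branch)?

3

The outgroup has state 'no' for every character, so 'yes' is the derived state throughout.
Only Alpha and Zeta show the derived state 'yes' for C1, supporting them as a clade.
C2: derived state 'yes' in Eta and Theta only — synapomorphy for {Eta, Theta}.
C3: derived state 'yes' in Alpha, Gamma, and Zeta only — synapomorphy for {Alpha, Gamma, Zeta}.
Most parsimonious ingroup topology: (((Alpha,Zeta),Gamma),(Theta,Eta)).
Changes per character on this tree: C1: 1; C2: 1; C3: 1.
Total = 3.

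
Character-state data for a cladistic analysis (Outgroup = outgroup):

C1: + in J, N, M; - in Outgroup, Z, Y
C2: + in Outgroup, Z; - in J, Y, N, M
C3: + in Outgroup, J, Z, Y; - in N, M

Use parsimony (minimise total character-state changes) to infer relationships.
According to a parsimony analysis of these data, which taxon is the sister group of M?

N

Character polarity is set by the outgroup: the derived state is whichever differs from the outgroup's state, so for C2, C3 the derived state is '-', and for the remaining characters it is '+'.
C1 (derived state '+') is shared by J, M, and N — a synapomorphy uniting that clade.
C2 (derived state '-') is shared by J, M, N, and Y — a synapomorphy uniting that clade.
C3: derived state '-' in M and N only — synapomorphy for {M, N}.
Most parsimonious ingroup topology: (((J,(N,M)),Y),Z).
M and N form a cherry on this tree, so they are sister taxa.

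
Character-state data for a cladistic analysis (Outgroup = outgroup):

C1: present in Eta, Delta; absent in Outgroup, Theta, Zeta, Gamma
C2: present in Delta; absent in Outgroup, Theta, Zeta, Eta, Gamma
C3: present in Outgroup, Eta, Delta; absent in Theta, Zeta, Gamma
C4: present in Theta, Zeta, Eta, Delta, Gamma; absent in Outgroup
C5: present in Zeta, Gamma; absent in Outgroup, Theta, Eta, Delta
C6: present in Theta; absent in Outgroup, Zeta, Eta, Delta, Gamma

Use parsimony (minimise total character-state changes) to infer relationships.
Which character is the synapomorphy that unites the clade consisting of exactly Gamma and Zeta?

C5

Character polarity is set by the outgroup: the derived state is whichever differs from the outgroup's state, so for C3 the derived state is 'absent', and for the remaining characters it is 'present'.
C1: derived state 'present' in Delta and Eta only — synapomorphy for {Delta, Eta}.
C2 (derived state 'present') is unique to Delta (autapomorphy; uninformative for grouping).
C3 (derived state 'absent') is shared by Gamma, Theta, and Zeta — a synapomorphy uniting that clade.
C4 (derived state 'present') is shared by all ingroup taxa — unites the whole ingroup.
C5 (derived state 'present') is shared by Gamma and Zeta — a synapomorphy uniting that clade.
C6: derived state 'present' in Theta only — an autapomorphy, so it tells us nothing about relationships among taxa.
Most parsimonious ingroup topology: ((Theta,(Zeta,Gamma)),(Eta,Delta)).
The clade {Gamma, Zeta} is supported by C5: its derived state 'present' occurs in exactly those taxa and in no other taxon (including the outgroup).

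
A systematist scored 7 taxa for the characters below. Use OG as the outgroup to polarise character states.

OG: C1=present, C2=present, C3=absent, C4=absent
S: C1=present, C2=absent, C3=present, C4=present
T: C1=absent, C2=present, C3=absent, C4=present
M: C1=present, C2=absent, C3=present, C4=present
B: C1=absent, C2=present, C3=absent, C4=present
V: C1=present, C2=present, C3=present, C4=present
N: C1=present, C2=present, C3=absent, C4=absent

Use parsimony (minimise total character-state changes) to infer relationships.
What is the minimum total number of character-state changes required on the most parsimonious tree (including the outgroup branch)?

4

Character polarity is set by the outgroup: the derived state is whichever differs from the outgroup's state, so for C1, C2 the derived state is 'absent', and for the remaining characters it is 'present'.
C1 (derived state 'absent') is shared by B and T — a synapomorphy uniting that clade.
C2: derived state 'absent' in M and S only — synapomorphy for {M, S}.
C3 (derived state 'present') is shared by M, S, and V — a synapomorphy uniting that clade.
C4 (derived state 'present') is shared by B, M, S, T, and V — a synapomorphy uniting that clade.
Most parsimonious ingroup topology: ((((S,M),V),(T,B)),N).
Changes per character on this tree: C1: 1; C2: 1; C3: 1; C4: 1.
Total = 4.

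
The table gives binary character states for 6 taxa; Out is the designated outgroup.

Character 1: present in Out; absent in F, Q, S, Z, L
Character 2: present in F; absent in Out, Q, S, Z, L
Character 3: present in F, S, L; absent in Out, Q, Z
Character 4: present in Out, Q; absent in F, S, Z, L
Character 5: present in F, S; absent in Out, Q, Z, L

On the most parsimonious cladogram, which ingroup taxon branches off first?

Q

Character polarity is set by the outgroup: the derived state is whichever differs from the outgroup's state, so for Character 1, Character 4 the derived state is 'absent', and for the remaining characters it is 'present'.
Character 1 (derived state 'absent') is shared by all ingroup taxa — unites the whole ingroup.
Character 2 (derived state 'present') is unique to F (autapomorphy; uninformative for grouping).
Character 3: derived state 'present' in F, L, and S only — synapomorphy for {F, L, S}.
Only F, L, S, and Z show the derived state 'absent' for Character 4, supporting them as a clade.
Only F and S show the derived state 'present' for Character 5, supporting them as a clade.
Most parsimonious ingroup topology: ((((F,S),L),Z),Q).
Q is sister to the clade containing all other ingroup taxa, so it is the earliest-diverging (most basal) ingroup lineage.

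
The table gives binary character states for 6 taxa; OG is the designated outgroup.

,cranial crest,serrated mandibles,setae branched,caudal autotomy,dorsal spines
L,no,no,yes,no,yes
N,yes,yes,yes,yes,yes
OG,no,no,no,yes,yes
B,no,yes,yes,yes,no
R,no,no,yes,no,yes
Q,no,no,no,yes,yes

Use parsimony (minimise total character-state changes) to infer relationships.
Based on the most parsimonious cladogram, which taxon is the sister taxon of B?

N

Character polarity is set by the outgroup: the derived state is whichever differs from the outgroup's state, so for caudal autotomy, dorsal spines the derived state is 'no', and for the remaining characters it is 'yes'.
cranial crest (derived state 'yes') is unique to N (autapomorphy; uninformative for grouping).
serrated mandibles (derived state 'yes') is shared by B and N — a synapomorphy uniting that clade.
setae branched: derived state 'yes' in B, L, N, and R only — synapomorphy for {B, L, N, R}.
Only L and R show the derived state 'no' for caudal autotomy, supporting them as a clade.
dorsal spines (derived state 'no') is unique to B (autapomorphy; uninformative for grouping).
Most parsimonious ingroup topology: (((R,L),(B,N)),Q).
B and N form a cherry on this tree, so they are sister taxa.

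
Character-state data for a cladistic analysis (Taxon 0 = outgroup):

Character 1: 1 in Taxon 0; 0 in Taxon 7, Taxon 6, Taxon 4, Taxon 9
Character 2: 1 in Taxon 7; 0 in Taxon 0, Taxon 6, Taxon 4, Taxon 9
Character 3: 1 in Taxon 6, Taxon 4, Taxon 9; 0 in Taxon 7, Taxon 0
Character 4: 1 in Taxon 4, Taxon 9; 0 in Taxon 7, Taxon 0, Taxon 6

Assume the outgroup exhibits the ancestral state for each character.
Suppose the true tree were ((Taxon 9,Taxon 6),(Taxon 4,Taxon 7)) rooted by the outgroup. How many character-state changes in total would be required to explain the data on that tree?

Map each character onto ((Taxon 9,Taxon 6),(Taxon 4,Taxon 7)) (rooted by Taxon 0) and count the minimum state changes it requires (Fitch parsimony):
Character 1: 1; Character 2: 1; Character 3: 2; Character 4: 2.
Total tree length = 6.

6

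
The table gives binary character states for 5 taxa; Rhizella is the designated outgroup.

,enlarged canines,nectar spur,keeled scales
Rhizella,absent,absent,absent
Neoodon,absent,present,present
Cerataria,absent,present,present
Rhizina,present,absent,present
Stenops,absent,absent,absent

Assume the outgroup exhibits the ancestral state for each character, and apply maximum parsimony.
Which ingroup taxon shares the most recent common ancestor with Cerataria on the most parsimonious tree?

Neoodon

The outgroup has state 'absent' for every character, so 'present' is the derived state throughout.
enlarged canines (derived state 'present') is unique to Rhizina (autapomorphy; uninformative for grouping).
nectar spur (derived state 'present') is shared by Cerataria and Neoodon — a synapomorphy uniting that clade.
keeled scales (derived state 'present') is shared by Cerataria, Neoodon, and Rhizina — a synapomorphy uniting that clade.
Most parsimonious ingroup topology: (((Neoodon,Cerataria),Rhizina),Stenops).
Cerataria and Neoodon form a cherry on this tree, so they are sister taxa.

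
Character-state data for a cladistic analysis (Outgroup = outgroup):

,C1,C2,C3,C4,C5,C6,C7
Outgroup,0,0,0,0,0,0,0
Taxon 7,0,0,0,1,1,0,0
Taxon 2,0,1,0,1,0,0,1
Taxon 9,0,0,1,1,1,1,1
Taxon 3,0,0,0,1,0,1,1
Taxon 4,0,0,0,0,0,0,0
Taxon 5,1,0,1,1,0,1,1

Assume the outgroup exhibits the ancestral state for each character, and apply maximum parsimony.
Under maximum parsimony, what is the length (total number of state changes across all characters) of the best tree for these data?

The outgroup has state '0' for every character, so '1' is the derived state throughout.
C1: derived state '1' in Taxon 5 only — an autapomorphy, so it tells us nothing about relationships among taxa.
C2 (derived state '1') is unique to Taxon 2 (autapomorphy; uninformative for grouping).
C3: derived state '1' in Taxon 5 and Taxon 9 only — synapomorphy for {Taxon 5, Taxon 9}.
Only Taxon 2, Taxon 3, Taxon 5, Taxon 7, and Taxon 9 show the derived state '1' for C4, supporting them as a clade.
C5 groups Taxon 7 and Taxon 9, which is incompatible with the clades supported by the remaining characters; treating it as convergent (homoplasy) costs fewer steps than any alternative tree.
C6 (derived state '1') is shared by Taxon 3, Taxon 5, and Taxon 9 — a synapomorphy uniting that clade.
Only Taxon 2, Taxon 3, Taxon 5, and Taxon 9 show the derived state '1' for C7, supporting them as a clade.
Most parsimonious ingroup topology: ((Taxon 7,(Taxon 2,((Taxon 9,Taxon 5),Taxon 3))),Taxon 4).
Changes per character on this tree: C1: 1; C2: 1; C3: 1; C4: 1; C5: 2; C6: 1; C7: 1.
Total = 8.

8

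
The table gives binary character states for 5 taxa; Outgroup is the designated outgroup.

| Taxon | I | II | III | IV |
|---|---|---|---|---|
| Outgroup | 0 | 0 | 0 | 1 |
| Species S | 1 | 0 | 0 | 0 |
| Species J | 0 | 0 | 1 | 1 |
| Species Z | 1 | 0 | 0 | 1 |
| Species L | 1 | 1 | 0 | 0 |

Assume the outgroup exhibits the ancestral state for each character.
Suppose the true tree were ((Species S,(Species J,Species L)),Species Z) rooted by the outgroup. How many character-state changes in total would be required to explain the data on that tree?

Map each character onto ((Species S,(Species J,Species L)),Species Z) (rooted by Outgroup) and count the minimum state changes it requires (Fitch parsimony):
I: 2; II: 1; III: 1; IV: 2.
Total tree length = 6.

6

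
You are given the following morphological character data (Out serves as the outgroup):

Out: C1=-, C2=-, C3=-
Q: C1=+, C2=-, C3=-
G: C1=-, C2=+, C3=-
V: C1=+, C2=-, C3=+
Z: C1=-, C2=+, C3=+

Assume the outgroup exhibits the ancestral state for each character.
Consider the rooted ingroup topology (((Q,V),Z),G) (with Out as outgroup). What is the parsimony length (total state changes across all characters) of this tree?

5

Map each character onto (((Q,V),Z),G) (rooted by Out) and count the minimum state changes it requires (Fitch parsimony):
C1: 1; C2: 2; C3: 2.
Total tree length = 5.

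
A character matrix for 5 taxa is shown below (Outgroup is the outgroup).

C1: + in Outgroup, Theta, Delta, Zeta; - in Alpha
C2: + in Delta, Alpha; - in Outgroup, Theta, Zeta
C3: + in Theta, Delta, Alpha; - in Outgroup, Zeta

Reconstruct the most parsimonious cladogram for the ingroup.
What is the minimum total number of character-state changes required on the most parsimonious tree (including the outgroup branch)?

Character polarity is set by the outgroup: the derived state is whichever differs from the outgroup's state, so for C1 the derived state is '-', and for the remaining characters it is '+'.
C1: derived state '-' in Alpha only — an autapomorphy, so it tells us nothing about relationships among taxa.
Only Alpha and Delta show the derived state '+' for C2, supporting them as a clade.
C3 (derived state '+') is shared by Alpha, Delta, and Theta — a synapomorphy uniting that clade.
Most parsimonious ingroup topology: ((Theta,(Delta,Alpha)),Zeta).
Changes per character on this tree: C1: 1; C2: 1; C3: 1.
Total = 3.

3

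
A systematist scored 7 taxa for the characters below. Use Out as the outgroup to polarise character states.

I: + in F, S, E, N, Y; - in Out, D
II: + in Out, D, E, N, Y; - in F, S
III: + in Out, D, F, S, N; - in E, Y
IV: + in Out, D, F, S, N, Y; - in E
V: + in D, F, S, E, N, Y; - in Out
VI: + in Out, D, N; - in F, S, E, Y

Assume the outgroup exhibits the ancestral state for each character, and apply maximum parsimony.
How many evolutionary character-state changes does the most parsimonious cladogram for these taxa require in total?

Character polarity is set by the outgroup: the derived state is whichever differs from the outgroup's state, so for II, III, IV, VI the derived state is '-', and for the remaining characters it is '+'.
I: derived state '+' in E, F, N, S, and Y only — synapomorphy for {E, F, N, S, Y}.
II (derived state '-') is shared by F and S — a synapomorphy uniting that clade.
III (derived state '-') is shared by E and Y — a synapomorphy uniting that clade.
IV (derived state '-') is unique to E (autapomorphy; uninformative for grouping).
All ingroup taxa share the derived state '+' for V; it defines the ingroup but does not resolve relationships within it.
VI (derived state '-') is shared by E, F, S, and Y — a synapomorphy uniting that clade.
Most parsimonious ingroup topology: (D,(((F,S),(E,Y)),N)).
Changes per character on this tree: I: 1; II: 1; III: 1; IV: 1; V: 1; VI: 1.
Total = 6.

6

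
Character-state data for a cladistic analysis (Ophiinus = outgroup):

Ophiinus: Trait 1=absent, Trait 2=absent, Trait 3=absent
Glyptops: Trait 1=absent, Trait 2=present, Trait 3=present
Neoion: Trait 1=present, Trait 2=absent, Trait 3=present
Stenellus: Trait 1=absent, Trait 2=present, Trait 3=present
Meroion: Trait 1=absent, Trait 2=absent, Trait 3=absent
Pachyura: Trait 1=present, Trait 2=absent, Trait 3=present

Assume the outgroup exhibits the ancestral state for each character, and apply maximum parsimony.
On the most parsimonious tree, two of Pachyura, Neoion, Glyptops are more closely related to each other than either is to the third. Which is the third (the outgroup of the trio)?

The outgroup has state 'absent' for every character, so 'present' is the derived state throughout.
Trait 1 (derived state 'present') is shared by Neoion and Pachyura — a synapomorphy uniting that clade.
Only Glyptops and Stenellus show the derived state 'present' for Trait 2, supporting them as a clade.
Only Glyptops, Neoion, Pachyura, and Stenellus show the derived state 'present' for Trait 3, supporting them as a clade.
Most parsimonious ingroup topology: (((Glyptops,Stenellus),(Neoion,Pachyura)),Meroion).
Neoion and Pachyura share a more recent common ancestor with each other than either does with Glyptops, so Glyptops is the least closely related of the three.

Glyptops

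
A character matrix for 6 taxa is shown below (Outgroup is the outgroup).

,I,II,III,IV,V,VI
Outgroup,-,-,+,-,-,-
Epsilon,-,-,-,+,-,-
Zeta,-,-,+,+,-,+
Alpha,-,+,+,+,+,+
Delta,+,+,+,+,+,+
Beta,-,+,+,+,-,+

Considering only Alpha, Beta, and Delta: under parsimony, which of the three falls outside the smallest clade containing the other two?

Beta

Character polarity is set by the outgroup: the derived state is whichever differs from the outgroup's state, so for III the derived state is '-', and for the remaining characters it is '+'.
I: derived state '+' in Delta only — an autapomorphy, so it tells us nothing about relationships among taxa.
II (derived state '+') is shared by Alpha, Beta, and Delta — a synapomorphy uniting that clade.
III (derived state '-') is unique to Epsilon (autapomorphy; uninformative for grouping).
All ingroup taxa share the derived state '+' for IV; it defines the ingroup but does not resolve relationships within it.
V: derived state '+' in Alpha and Delta only — synapomorphy for {Alpha, Delta}.
Only Alpha, Beta, Delta, and Zeta show the derived state '+' for VI, supporting them as a clade.
Most parsimonious ingroup topology: (Epsilon,(Zeta,((Alpha,Delta),Beta))).
Delta and Alpha share a more recent common ancestor with each other than either does with Beta, so Beta is the least closely related of the three.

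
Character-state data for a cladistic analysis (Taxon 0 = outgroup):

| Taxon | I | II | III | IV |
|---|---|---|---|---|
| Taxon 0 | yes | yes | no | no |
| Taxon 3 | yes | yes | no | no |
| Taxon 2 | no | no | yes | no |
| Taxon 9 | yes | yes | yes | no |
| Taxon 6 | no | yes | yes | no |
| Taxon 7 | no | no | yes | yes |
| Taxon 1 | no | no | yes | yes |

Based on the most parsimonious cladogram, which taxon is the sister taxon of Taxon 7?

Character polarity is set by the outgroup: the derived state is whichever differs from the outgroup's state, so for I, II the derived state is 'no', and for the remaining characters it is 'yes'.
I: derived state 'no' in Taxon 1, Taxon 2, Taxon 6, and Taxon 7 only — synapomorphy for {Taxon 1, Taxon 2, Taxon 6, Taxon 7}.
II: derived state 'no' in Taxon 1, Taxon 2, and Taxon 7 only — synapomorphy for {Taxon 1, Taxon 2, Taxon 7}.
III: derived state 'yes' in Taxon 1, Taxon 2, Taxon 6, Taxon 7, and Taxon 9 only — synapomorphy for {Taxon 1, Taxon 2, Taxon 6, Taxon 7, Taxon 9}.
IV: derived state 'yes' in Taxon 1 and Taxon 7 only — synapomorphy for {Taxon 1, Taxon 7}.
Most parsimonious ingroup topology: (Taxon 3,(((Taxon 2,(Taxon 7,Taxon 1)),Taxon 6),Taxon 9)).
Taxon 7 and Taxon 1 form a cherry on this tree, so they are sister taxa.

Taxon 1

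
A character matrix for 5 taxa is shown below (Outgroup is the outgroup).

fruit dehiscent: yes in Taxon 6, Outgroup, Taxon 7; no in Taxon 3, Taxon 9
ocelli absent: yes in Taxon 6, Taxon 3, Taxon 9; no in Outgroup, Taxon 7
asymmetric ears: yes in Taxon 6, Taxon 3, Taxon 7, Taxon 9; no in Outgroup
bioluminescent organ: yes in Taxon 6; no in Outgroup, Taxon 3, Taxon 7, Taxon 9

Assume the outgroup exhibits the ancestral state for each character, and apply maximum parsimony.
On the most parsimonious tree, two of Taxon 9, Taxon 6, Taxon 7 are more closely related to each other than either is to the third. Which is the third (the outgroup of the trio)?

Taxon 7

Character polarity is set by the outgroup: the derived state is whichever differs from the outgroup's state, so for fruit dehiscent the derived state is 'no', and for the remaining characters it is 'yes'.
fruit dehiscent (derived state 'no') is shared by Taxon 3 and Taxon 9 — a synapomorphy uniting that clade.
Only Taxon 3, Taxon 6, and Taxon 9 show the derived state 'yes' for ocelli absent, supporting them as a clade.
asymmetric ears (derived state 'yes') is shared by all ingroup taxa — unites the whole ingroup.
bioluminescent organ: derived state 'yes' in Taxon 6 only — an autapomorphy, so it tells us nothing about relationships among taxa.
Most parsimonious ingroup topology: (((Taxon 3,Taxon 9),Taxon 6),Taxon 7).
Taxon 6 and Taxon 9 share a more recent common ancestor with each other than either does with Taxon 7, so Taxon 7 is the least closely related of the three.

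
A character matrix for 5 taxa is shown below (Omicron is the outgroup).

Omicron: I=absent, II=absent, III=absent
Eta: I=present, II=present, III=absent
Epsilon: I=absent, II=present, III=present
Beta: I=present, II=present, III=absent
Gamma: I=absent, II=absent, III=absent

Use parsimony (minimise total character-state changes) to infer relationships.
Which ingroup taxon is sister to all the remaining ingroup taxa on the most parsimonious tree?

Gamma

The outgroup has state 'absent' for every character, so 'present' is the derived state throughout.
Only Beta and Eta show the derived state 'present' for I, supporting them as a clade.
II: derived state 'present' in Beta, Epsilon, and Eta only — synapomorphy for {Beta, Epsilon, Eta}.
III: derived state 'present' in Epsilon only — an autapomorphy, so it tells us nothing about relationships among taxa.
Most parsimonious ingroup topology: (((Eta,Beta),Epsilon),Gamma).
Gamma is sister to the clade containing all other ingroup taxa, so it is the earliest-diverging (most basal) ingroup lineage.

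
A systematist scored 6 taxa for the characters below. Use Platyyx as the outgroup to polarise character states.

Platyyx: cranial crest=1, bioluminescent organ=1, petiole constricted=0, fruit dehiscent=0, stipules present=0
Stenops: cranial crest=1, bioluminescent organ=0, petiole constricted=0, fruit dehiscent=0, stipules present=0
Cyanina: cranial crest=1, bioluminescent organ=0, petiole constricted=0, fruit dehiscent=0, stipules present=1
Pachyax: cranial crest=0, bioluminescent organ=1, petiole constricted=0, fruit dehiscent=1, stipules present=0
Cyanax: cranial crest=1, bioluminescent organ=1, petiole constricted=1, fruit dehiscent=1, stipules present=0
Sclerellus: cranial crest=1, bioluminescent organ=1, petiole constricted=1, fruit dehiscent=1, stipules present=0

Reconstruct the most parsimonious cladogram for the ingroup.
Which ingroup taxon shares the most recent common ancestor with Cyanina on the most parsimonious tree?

Character polarity is set by the outgroup: the derived state is whichever differs from the outgroup's state, so for cranial crest, bioluminescent organ the derived state is '0', and for the remaining characters it is '1'.
cranial crest (derived state '0') is unique to Pachyax (autapomorphy; uninformative for grouping).
Only Cyanina and Stenops show the derived state '0' for bioluminescent organ, supporting them as a clade.
Only Cyanax and Sclerellus show the derived state '1' for petiole constricted, supporting them as a clade.
fruit dehiscent (derived state '1') is shared by Cyanax, Pachyax, and Sclerellus — a synapomorphy uniting that clade.
stipules present (derived state '1') is unique to Cyanina (autapomorphy; uninformative for grouping).
Most parsimonious ingroup topology: ((Stenops,Cyanina),(Pachyax,(Cyanax,Sclerellus))).
Cyanina and Stenops form a cherry on this tree, so they are sister taxa.

Stenops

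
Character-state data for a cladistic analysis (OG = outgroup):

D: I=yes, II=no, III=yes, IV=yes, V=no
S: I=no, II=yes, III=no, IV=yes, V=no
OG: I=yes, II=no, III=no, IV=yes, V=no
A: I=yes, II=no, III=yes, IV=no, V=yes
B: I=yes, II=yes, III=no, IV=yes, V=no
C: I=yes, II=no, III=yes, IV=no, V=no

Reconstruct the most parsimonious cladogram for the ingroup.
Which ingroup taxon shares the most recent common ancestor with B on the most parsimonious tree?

Character polarity is set by the outgroup: the derived state is whichever differs from the outgroup's state, so for I, IV the derived state is 'no', and for the remaining characters it is 'yes'.
I (derived state 'no') is unique to S (autapomorphy; uninformative for grouping).
Only B and S show the derived state 'yes' for II, supporting them as a clade.
III: derived state 'yes' in A, C, and D only — synapomorphy for {A, C, D}.
Only A and C show the derived state 'no' for IV, supporting them as a clade.
V: derived state 'yes' in A only — an autapomorphy, so it tells us nothing about relationships among taxa.
Most parsimonious ingroup topology: ((B,S),((C,A),D)).
B and S form a cherry on this tree, so they are sister taxa.

S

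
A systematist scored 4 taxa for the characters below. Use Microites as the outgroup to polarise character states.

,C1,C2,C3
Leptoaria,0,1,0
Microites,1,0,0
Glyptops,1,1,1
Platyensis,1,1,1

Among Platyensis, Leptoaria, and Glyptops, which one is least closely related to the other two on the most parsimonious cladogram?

Leptoaria

Character polarity is set by the outgroup: the derived state is whichever differs from the outgroup's state, so for C1 the derived state is '0', and for the remaining characters it is '1'.
C1: derived state '0' in Leptoaria only — an autapomorphy, so it tells us nothing about relationships among taxa.
C2 (derived state '1') is shared by all ingroup taxa — unites the whole ingroup.
C3: derived state '1' in Glyptops and Platyensis only — synapomorphy for {Glyptops, Platyensis}.
Most parsimonious ingroup topology: ((Platyensis,Glyptops),Leptoaria).
Glyptops and Platyensis share a more recent common ancestor with each other than either does with Leptoaria, so Leptoaria is the least closely related of the three.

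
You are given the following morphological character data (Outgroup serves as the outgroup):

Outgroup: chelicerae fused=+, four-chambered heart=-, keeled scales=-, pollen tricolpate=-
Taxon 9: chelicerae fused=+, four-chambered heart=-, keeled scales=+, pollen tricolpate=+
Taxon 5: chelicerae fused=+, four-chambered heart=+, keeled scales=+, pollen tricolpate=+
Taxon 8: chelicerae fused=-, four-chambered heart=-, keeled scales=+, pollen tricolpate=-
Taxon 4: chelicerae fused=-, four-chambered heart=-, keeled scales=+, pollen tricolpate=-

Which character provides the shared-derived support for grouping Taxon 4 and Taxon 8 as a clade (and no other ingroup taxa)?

Character polarity is set by the outgroup: the derived state is whichever differs from the outgroup's state, so for chelicerae fused the derived state is '-', and for the remaining characters it is '+'.
chelicerae fused: derived state '-' in Taxon 4 and Taxon 8 only — synapomorphy for {Taxon 4, Taxon 8}.
four-chambered heart (derived state '+') is unique to Taxon 5 (autapomorphy; uninformative for grouping).
keeled scales (derived state '+') is shared by all ingroup taxa — unites the whole ingroup.
Only Taxon 5 and Taxon 9 show the derived state '+' for pollen tricolpate, supporting them as a clade.
Most parsimonious ingroup topology: ((Taxon 9,Taxon 5),(Taxon 8,Taxon 4)).
The clade {Taxon 4, Taxon 8} is supported by chelicerae fused: its derived state '-' occurs in exactly those taxa and in no other taxon (including the outgroup).

chelicerae fused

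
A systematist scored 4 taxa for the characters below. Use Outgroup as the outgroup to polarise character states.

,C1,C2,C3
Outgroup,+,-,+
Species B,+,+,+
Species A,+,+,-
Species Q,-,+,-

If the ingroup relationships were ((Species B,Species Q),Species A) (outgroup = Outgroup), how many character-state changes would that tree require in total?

Map each character onto ((Species B,Species Q),Species A) (rooted by Outgroup) and count the minimum state changes it requires (Fitch parsimony):
C1: 1; C2: 1; C3: 2.
Total tree length = 4.

4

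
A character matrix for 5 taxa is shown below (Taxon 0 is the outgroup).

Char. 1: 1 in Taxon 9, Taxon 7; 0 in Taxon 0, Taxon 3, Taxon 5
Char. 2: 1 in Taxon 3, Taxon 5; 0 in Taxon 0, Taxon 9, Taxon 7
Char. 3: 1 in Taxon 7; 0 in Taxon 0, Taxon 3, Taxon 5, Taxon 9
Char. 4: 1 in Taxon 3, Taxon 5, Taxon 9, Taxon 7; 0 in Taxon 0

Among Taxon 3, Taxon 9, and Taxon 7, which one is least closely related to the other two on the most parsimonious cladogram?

Taxon 3

The outgroup has state '0' for every character, so '1' is the derived state throughout.
Char. 1: derived state '1' in Taxon 7 and Taxon 9 only — synapomorphy for {Taxon 7, Taxon 9}.
Char. 2 (derived state '1') is shared by Taxon 3 and Taxon 5 — a synapomorphy uniting that clade.
Char. 3 (derived state '1') is unique to Taxon 7 (autapomorphy; uninformative for grouping).
Char. 4 (derived state '1') is shared by all ingroup taxa — unites the whole ingroup.
Most parsimonious ingroup topology: ((Taxon 3,Taxon 5),(Taxon 9,Taxon 7)).
Taxon 9 and Taxon 7 share a more recent common ancestor with each other than either does with Taxon 3, so Taxon 3 is the least closely related of the three.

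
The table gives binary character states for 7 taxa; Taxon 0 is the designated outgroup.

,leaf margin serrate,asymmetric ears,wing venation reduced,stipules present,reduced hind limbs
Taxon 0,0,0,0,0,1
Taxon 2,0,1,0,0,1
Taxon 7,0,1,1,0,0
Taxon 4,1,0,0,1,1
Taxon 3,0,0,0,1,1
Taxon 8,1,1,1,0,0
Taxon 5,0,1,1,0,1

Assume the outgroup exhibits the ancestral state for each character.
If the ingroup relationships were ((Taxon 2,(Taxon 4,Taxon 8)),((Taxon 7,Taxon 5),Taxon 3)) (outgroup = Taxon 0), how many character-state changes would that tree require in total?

10

Map each character onto ((Taxon 2,(Taxon 4,Taxon 8)),((Taxon 7,Taxon 5),Taxon 3)) (rooted by Taxon 0) and count the minimum state changes it requires (Fitch parsimony):
leaf margin serrate: 1; asymmetric ears: 3; wing venation reduced: 2; stipules present: 2; reduced hind limbs: 2.
Total tree length = 10.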